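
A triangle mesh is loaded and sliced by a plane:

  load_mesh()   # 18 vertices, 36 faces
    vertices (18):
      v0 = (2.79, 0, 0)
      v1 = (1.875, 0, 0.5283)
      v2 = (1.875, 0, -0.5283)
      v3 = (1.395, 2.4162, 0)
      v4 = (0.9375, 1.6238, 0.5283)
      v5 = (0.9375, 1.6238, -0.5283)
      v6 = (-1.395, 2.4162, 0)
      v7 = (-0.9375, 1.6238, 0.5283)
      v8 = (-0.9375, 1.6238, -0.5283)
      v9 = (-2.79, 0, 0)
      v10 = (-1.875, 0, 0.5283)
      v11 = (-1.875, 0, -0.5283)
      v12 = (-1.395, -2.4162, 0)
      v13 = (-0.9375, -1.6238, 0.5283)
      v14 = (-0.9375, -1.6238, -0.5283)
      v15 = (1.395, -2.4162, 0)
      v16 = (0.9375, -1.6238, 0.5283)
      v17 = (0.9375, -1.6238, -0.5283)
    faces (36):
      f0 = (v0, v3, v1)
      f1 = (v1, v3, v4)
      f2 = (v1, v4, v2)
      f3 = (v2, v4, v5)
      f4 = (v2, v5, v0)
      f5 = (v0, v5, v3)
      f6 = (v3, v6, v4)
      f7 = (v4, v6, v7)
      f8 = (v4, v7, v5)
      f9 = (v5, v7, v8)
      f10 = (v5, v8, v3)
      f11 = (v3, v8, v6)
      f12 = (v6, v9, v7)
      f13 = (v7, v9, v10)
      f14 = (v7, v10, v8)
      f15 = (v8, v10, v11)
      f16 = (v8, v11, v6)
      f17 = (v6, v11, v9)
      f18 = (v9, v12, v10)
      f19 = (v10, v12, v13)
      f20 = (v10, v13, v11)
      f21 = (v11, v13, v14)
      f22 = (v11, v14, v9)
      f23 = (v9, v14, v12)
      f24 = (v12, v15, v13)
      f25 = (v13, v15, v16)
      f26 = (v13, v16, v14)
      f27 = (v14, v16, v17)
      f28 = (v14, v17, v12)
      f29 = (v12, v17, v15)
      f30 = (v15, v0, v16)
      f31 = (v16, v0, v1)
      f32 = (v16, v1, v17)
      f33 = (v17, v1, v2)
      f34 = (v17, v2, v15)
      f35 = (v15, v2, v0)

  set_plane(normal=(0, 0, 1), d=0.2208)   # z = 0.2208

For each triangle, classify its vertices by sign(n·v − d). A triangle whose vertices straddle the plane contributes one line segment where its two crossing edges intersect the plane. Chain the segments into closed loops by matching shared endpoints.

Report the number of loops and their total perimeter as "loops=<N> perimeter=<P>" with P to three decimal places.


Straddling triangles (24 of 36):
  (v0,v3,v1) [--+] → (1.59561, 1.40636, 0.2208)–(2.40758, 0, 0.2208)  len=1.6239
  (v1,v3,v4) [+-+] → (1.59561, 1.40636, 0.2208)–(1.20379, 2.08502, 0.2208)  len=0.7836
  (v1,v4,v2) [++-] → (1.21034, 1.15123, 0.2208)–(1.875, 0, 0.2208)  len=1.3293
  (v2,v4,v5) [-+-] → (1.21034, 1.15123, 0.2208)–(0.9375, 1.6238, 0.2208)  len=0.5457
  (v3,v6,v4) [--+] → (-0.420145, 2.08502, 0.2208)–(1.20379, 2.08502, 0.2208)  len=1.6239
  (v4,v6,v7) [+-+] → (-0.420145, 2.08502, 0.2208)–(-1.20379, 2.08502, 0.2208)  len=0.7836
  (v4,v7,v5) [++-] → (-0.391823, 1.6238, 0.2208)–(0.9375, 1.6238, 0.2208)  len=1.3293
  (v5,v7,v8) [-+-] → (-0.391823, 1.6238, 0.2208)–(-0.9375, 1.6238, 0.2208)  len=0.5457
  (v6,v9,v7) [--+] → (-2.01576, 0.678658, 0.2208)–(-1.20379, 2.08502, 0.2208)  len=1.6239
  (v7,v9,v10) [+-+] → (-2.01576, 0.678658, 0.2208)–(-2.40758, 0, 0.2208)  len=0.7836
  (v7,v10,v8) [++-] → (-1.60216, 0.472571, 0.2208)–(-0.9375, 1.6238, 0.2208)  len=1.3293
  (v8,v10,v11) [-+-] → (-1.60216, 0.472571, 0.2208)–(-1.875, 0, 0.2208)  len=0.5457
  (v9,v12,v10) [--+] → (-1.59561, -1.40636, 0.2208)–(-2.40758, 0, 0.2208)  len=1.6239
  (v10,v12,v13) [+-+] → (-1.59561, -1.40636, 0.2208)–(-1.20379, -2.08502, 0.2208)  len=0.7836
  (v10,v13,v11) [++-] → (-1.21034, -1.15123, 0.2208)–(-1.875, 0, 0.2208)  len=1.3293
  (v11,v13,v14) [-+-] → (-1.21034, -1.15123, 0.2208)–(-0.9375, -1.6238, 0.2208)  len=0.5457
  (v12,v15,v13) [--+] → (0.420145, -2.08502, 0.2208)–(-1.20379, -2.08502, 0.2208)  len=1.6239
  (v13,v15,v16) [+-+] → (0.420145, -2.08502, 0.2208)–(1.20379, -2.08502, 0.2208)  len=0.7836
  (v13,v16,v14) [++-] → (0.391823, -1.6238, 0.2208)–(-0.9375, -1.6238, 0.2208)  len=1.3293
  (v14,v16,v17) [-+-] → (0.391823, -1.6238, 0.2208)–(0.9375, -1.6238, 0.2208)  len=0.5457
  (v15,v0,v16) [--+] → (2.01576, -0.678658, 0.2208)–(1.20379, -2.08502, 0.2208)  len=1.6239
  (v16,v0,v1) [+-+] → (2.01576, -0.678658, 0.2208)–(2.40758, 0, 0.2208)  len=0.7836
  (v16,v1,v17) [++-] → (1.60216, -0.472571, 0.2208)–(0.9375, -1.6238, 0.2208)  len=1.3293
  (v17,v1,v2) [-+-] → (1.60216, -0.472571, 0.2208)–(1.875, 0, 0.2208)  len=0.5457

Chained into 2 loop(s):
  loop 1: 12 segments, perimeter = 14.4455
  loop 2: 12 segments, perimeter = 11.2500
Total perimeter = 25.695

loops=2 perimeter=25.695


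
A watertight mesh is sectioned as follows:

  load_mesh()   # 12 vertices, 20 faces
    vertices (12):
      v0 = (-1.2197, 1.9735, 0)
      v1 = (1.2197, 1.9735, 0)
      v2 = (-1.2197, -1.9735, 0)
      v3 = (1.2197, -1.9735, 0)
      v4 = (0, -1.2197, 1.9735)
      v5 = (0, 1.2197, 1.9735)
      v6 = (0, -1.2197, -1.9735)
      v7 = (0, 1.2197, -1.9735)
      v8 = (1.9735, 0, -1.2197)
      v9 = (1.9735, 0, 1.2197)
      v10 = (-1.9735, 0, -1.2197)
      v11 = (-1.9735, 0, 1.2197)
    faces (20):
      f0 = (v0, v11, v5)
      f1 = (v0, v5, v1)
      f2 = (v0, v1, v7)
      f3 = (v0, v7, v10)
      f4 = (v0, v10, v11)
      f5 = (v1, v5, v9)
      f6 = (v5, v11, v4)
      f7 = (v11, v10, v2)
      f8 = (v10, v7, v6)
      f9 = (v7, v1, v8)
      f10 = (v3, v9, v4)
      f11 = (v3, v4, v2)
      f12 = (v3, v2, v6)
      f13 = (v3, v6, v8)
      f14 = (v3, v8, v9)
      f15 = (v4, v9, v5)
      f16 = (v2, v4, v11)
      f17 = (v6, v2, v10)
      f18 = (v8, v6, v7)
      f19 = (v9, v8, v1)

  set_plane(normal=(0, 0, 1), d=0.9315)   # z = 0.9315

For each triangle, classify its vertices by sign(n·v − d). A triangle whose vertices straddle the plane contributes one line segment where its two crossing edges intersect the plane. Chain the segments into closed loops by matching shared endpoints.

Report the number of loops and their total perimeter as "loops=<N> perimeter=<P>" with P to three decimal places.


Straddling triangles (10 of 20):
  (v0,v11,v5) [-++] → (-1.79539, 0.466314, 0.9315)–(-0.643997, 1.6177, 0.9315)  len=1.6283
  (v0,v5,v1) [-+-] → (-0.643997, 1.6177, 0.9315)–(0.643997, 1.6177, 0.9315)  len=1.2880
  (v0,v10,v11) [--+] → (-1.9735, 0, 0.9315)–(-1.79539, 0.466314, 0.9315)  len=0.4992
  (v1,v5,v9) [-++] → (0.643997, 1.6177, 0.9315)–(1.79539, 0.466314, 0.9315)  len=1.6283
  (v11,v10,v2) [+--] → (-1.9735, 0, 0.9315)–(-1.79539, -0.466314, 0.9315)  len=0.4992
  (v3,v9,v4) [-++] → (1.79539, -0.466314, 0.9315)–(0.643997, -1.6177, 0.9315)  len=1.6283
  (v3,v4,v2) [-+-] → (0.643997, -1.6177, 0.9315)–(-0.643997, -1.6177, 0.9315)  len=1.2880
  (v3,v8,v9) [--+] → (1.9735, 0, 0.9315)–(1.79539, -0.466314, 0.9315)  len=0.4992
  (v2,v4,v11) [-++] → (-0.643997, -1.6177, 0.9315)–(-1.79539, -0.466314, 0.9315)  len=1.6283
  (v9,v8,v1) [+--] → (1.9735, 0, 0.9315)–(1.79539, 0.466314, 0.9315)  len=0.4992

Chained into 1 loop(s):
  loop 1: 10 segments, perimeter = 11.0859
Total perimeter = 11.086

loops=1 perimeter=11.086


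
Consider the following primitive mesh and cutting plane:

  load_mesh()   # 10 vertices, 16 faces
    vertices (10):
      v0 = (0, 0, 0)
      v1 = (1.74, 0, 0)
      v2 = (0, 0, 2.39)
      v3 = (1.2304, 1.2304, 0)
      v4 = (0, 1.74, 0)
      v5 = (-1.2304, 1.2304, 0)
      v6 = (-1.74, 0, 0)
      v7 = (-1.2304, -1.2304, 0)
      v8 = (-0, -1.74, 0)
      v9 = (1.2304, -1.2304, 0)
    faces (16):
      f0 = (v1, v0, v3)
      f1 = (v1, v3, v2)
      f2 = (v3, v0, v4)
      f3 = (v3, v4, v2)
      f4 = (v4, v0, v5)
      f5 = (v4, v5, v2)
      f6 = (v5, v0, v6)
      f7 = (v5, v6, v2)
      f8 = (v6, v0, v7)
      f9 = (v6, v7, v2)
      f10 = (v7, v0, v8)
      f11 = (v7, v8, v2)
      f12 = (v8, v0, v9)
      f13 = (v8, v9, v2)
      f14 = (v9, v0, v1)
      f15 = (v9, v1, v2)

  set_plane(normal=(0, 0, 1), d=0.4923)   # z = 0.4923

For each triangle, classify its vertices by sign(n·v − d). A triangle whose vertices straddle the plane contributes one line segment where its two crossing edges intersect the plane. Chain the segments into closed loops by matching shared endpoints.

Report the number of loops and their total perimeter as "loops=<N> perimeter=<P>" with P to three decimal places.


loops=1 perimeter=8.459

Straddling triangles (8 of 16):
  (v1,v3,v2) [--+] → (0.976958, 0.976958, 0.4923)–(1.38159, 0, 0.4923)  len=1.0574
  (v3,v4,v2) [--+] → (0, 1.38159, 0.4923)–(0.976958, 0.976958, 0.4923)  len=1.0574
  (v4,v5,v2) [--+] → (-0.976958, 0.976958, 0.4923)–(0, 1.38159, 0.4923)  len=1.0574
  (v5,v6,v2) [--+] → (-1.38159, 0, 0.4923)–(-0.976958, 0.976958, 0.4923)  len=1.0574
  (v6,v7,v2) [--+] → (-0.976958, -0.976958, 0.4923)–(-1.38159, 0, 0.4923)  len=1.0574
  (v7,v8,v2) [--+] → (0, -1.38159, 0.4923)–(-0.976958, -0.976958, 0.4923)  len=1.0574
  (v8,v9,v2) [--+] → (0.976958, -0.976958, 0.4923)–(0, -1.38159, 0.4923)  len=1.0574
  (v9,v1,v2) [--+] → (1.38159, 0, 0.4923)–(0.976958, -0.976958, 0.4923)  len=1.0574

Chained into 1 loop(s):
  loop 1: 8 segments, perimeter = 8.4595
Total perimeter = 8.459


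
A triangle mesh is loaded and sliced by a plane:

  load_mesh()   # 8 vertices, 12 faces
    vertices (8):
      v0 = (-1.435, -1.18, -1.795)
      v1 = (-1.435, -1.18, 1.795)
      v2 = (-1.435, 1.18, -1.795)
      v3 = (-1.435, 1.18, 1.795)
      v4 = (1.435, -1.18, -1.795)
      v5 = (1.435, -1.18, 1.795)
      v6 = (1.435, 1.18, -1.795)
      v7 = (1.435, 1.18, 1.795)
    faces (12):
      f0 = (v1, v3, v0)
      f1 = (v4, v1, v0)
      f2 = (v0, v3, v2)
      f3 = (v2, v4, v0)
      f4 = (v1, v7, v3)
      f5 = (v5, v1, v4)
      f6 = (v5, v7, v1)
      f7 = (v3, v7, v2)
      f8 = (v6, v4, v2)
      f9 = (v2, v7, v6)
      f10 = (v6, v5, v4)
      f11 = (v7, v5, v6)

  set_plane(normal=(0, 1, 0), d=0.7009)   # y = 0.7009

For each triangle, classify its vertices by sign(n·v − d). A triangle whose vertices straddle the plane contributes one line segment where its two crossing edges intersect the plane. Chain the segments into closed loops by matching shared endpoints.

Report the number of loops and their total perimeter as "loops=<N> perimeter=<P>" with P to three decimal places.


Straddling triangles (8 of 12):
  (v1,v3,v0) [-+-] → (-1.435, 0.7009, 1.795)–(-1.435, 0.7009, 1.0662)  len=0.7288
  (v0,v3,v2) [-++] → (-1.435, 0.7009, 1.0662)–(-1.435, 0.7009, -1.795)  len=2.8612
  (v2,v4,v0) [+--] → (-0.852366, 0.7009, -1.795)–(-1.435, 0.7009, -1.795)  len=0.5826
  (v1,v7,v3) [-++] → (0.852366, 0.7009, 1.795)–(-1.435, 0.7009, 1.795)  len=2.2874
  (v5,v7,v1) [-+-] → (1.435, 0.7009, 1.795)–(0.852366, 0.7009, 1.795)  len=0.5826
  (v6,v4,v2) [+-+] → (1.435, 0.7009, -1.795)–(-0.852366, 0.7009, -1.795)  len=2.2874
  (v6,v5,v4) [+--] → (1.435, 0.7009, -1.0662)–(1.435, 0.7009, -1.795)  len=0.7288
  (v7,v5,v6) [+-+] → (1.435, 0.7009, 1.795)–(1.435, 0.7009, -1.0662)  len=2.8612

Chained into 1 loop(s):
  loop 1: 8 segments, perimeter = 12.9200
Total perimeter = 12.920

loops=1 perimeter=12.920


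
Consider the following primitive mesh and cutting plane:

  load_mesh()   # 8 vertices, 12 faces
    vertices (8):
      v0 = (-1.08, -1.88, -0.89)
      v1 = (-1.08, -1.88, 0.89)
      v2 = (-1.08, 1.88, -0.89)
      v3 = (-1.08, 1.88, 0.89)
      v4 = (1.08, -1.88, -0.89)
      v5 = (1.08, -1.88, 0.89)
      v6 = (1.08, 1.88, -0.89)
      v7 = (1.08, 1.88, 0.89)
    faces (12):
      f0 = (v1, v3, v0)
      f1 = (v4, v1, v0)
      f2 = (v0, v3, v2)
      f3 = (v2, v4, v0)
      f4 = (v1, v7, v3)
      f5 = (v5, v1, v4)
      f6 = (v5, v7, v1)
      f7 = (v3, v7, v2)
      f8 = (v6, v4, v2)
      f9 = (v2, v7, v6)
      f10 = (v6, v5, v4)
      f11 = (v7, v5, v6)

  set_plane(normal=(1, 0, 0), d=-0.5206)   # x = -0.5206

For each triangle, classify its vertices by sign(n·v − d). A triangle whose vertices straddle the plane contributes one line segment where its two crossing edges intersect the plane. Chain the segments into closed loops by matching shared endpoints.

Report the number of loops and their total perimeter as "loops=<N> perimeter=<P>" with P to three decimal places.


loops=1 perimeter=11.080

Straddling triangles (8 of 12):
  (v4,v1,v0) [+--] → (-0.5206, -1.88, 0.429013)–(-0.5206, -1.88, -0.89)  len=1.3190
  (v2,v4,v0) [-+-] → (-0.5206, 0.90623, -0.89)–(-0.5206, -1.88, -0.89)  len=2.7862
  (v1,v7,v3) [-+-] → (-0.5206, -0.90623, 0.89)–(-0.5206, 1.88, 0.89)  len=2.7862
  (v5,v1,v4) [+-+] → (-0.5206, -1.88, 0.89)–(-0.5206, -1.88, 0.429013)  len=0.4610
  (v5,v7,v1) [++-] → (-0.5206, -0.90623, 0.89)–(-0.5206, -1.88, 0.89)  len=0.9738
  (v3,v7,v2) [-+-] → (-0.5206, 1.88, 0.89)–(-0.5206, 1.88, -0.429013)  len=1.3190
  (v6,v4,v2) [++-] → (-0.5206, 0.90623, -0.89)–(-0.5206, 1.88, -0.89)  len=0.9738
  (v2,v7,v6) [-++] → (-0.5206, 1.88, -0.429013)–(-0.5206, 1.88, -0.89)  len=0.4610

Chained into 1 loop(s):
  loop 1: 8 segments, perimeter = 11.0800
Total perimeter = 11.080


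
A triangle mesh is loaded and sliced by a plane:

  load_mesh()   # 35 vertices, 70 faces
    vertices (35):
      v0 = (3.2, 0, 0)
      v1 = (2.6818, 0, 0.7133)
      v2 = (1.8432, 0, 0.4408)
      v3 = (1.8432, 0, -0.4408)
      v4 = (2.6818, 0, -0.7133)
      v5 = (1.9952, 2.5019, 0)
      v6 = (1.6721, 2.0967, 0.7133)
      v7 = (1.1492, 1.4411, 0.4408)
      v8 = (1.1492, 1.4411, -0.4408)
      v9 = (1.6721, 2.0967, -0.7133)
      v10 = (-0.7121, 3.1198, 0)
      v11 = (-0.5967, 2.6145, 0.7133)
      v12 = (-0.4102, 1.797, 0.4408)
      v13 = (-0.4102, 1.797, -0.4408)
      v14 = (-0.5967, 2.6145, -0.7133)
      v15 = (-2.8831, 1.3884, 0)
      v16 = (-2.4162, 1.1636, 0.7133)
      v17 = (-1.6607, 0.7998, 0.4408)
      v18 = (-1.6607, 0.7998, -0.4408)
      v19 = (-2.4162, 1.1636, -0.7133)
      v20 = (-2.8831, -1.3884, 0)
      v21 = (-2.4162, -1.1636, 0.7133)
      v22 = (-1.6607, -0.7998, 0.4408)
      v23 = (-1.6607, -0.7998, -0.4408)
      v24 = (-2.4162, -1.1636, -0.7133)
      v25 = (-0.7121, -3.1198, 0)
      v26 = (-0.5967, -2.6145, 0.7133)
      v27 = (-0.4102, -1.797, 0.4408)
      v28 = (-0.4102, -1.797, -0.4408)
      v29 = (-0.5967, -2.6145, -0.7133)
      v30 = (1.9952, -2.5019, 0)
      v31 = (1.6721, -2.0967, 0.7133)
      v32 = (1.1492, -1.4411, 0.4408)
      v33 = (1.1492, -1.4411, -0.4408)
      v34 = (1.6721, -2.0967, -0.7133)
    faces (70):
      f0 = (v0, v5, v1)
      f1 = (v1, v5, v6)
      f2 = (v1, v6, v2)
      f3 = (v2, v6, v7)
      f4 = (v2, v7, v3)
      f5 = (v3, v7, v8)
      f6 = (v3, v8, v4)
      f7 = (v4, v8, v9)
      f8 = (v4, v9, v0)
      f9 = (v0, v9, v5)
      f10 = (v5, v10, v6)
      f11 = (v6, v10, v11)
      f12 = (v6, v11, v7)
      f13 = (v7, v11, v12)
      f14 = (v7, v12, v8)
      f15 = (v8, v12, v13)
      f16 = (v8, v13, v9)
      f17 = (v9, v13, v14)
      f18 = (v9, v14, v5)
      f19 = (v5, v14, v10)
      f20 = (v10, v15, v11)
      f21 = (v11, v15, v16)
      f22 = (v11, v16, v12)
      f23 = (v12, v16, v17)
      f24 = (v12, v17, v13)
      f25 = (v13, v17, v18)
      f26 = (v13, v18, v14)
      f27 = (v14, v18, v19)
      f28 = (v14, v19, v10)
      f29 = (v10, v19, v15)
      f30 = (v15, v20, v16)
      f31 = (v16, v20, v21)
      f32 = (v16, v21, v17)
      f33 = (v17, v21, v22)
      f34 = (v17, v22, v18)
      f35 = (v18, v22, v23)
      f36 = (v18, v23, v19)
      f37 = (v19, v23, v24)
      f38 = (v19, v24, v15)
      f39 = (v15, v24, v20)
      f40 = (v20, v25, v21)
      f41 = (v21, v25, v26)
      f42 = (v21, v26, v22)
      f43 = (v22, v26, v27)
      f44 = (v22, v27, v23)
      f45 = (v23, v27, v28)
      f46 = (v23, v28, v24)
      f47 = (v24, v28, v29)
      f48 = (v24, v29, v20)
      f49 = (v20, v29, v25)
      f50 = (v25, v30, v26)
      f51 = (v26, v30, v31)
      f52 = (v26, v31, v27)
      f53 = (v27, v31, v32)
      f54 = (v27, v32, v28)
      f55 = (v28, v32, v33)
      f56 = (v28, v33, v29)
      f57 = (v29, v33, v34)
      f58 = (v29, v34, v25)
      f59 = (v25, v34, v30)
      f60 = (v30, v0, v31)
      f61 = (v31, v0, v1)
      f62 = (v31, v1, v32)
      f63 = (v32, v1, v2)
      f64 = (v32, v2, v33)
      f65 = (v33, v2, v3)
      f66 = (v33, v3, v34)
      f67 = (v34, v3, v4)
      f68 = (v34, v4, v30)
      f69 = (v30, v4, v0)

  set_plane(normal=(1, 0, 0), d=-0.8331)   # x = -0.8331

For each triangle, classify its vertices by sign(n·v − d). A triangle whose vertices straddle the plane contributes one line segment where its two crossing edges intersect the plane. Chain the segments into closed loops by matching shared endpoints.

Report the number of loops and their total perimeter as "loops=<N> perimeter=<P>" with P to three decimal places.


Straddling triangles (20 of 70):
  (v10,v15,v11) [+-+] → (-0.8331, 3.0233, 0)–(-0.8331, 2.48773, 0.639549)  len=0.8342
  (v11,v15,v16) [+--] → (-0.8331, 2.48773, 0.639549)–(-0.8331, 2.42599, 0.7133)  len=0.0962
  (v11,v16,v12) [+-+] → (-0.8331, 2.42599, 0.7133)–(-0.8331, 1.66347, 0.498248)  len=0.7923
  (v12,v16,v17) [+--] → (-0.8331, 1.66347, 0.498248)–(-0.8331, 1.45976, 0.4408)  len=0.2117
  (v12,v17,v13) [+-+] → (-0.8331, 1.45976, 0.4408)–(-0.8331, 1.45976, -0.142656)  len=0.5835
  (v13,v17,v18) [+--] → (-0.8331, 1.45976, -0.142656)–(-0.8331, 1.45976, -0.4408)  len=0.2981
  (v13,v18,v14) [+-+] → (-0.8331, 1.45976, -0.4408)–(-0.8331, 2.21131, -0.652756)  len=0.7809
  (v14,v18,v19) [+--] → (-0.8331, 2.21131, -0.652756)–(-0.8331, 2.42599, -0.7133)  len=0.2231
  (v14,v19,v10) [+-+] → (-0.8331, 2.42599, -0.7133)–(-0.8331, 2.9809, -0.050648)  len=0.8643
  (v10,v19,v15) [+--] → (-0.8331, 2.9809, -0.050648)–(-0.8331, 3.0233, 0)  len=0.0661
  (v20,v25,v21) [-+-] → (-0.8331, -3.0233, 0)–(-0.8331, -2.9809, 0.050648)  len=0.0661
  (v21,v25,v26) [-++] → (-0.8331, -2.9809, 0.050648)–(-0.8331, -2.42599, 0.7133)  len=0.8643
  (v21,v26,v22) [-+-] → (-0.8331, -2.42599, 0.7133)–(-0.8331, -2.21131, 0.652756)  len=0.2231
  (v22,v26,v27) [-++] → (-0.8331, -2.21131, 0.652756)–(-0.8331, -1.45976, 0.4408)  len=0.7809
  (v22,v27,v23) [-+-] → (-0.8331, -1.45976, 0.4408)–(-0.8331, -1.45976, 0.142656)  len=0.2981
  (v23,v27,v28) [-++] → (-0.8331, -1.45976, 0.142656)–(-0.8331, -1.45976, -0.4408)  len=0.5835
  (v23,v28,v24) [-+-] → (-0.8331, -1.45976, -0.4408)–(-0.8331, -1.66347, -0.498248)  len=0.2117
  (v24,v28,v29) [-++] → (-0.8331, -1.66347, -0.498248)–(-0.8331, -2.42599, -0.7133)  len=0.7923
  (v24,v29,v20) [-+-] → (-0.8331, -2.42599, -0.7133)–(-0.8331, -2.48773, -0.639549)  len=0.0962
  (v20,v29,v25) [-++] → (-0.8331, -2.48773, -0.639549)–(-0.8331, -3.0233, 0)  len=0.8342

Chained into 2 loop(s):
  loop 1: 10 segments, perimeter = 4.7502
  loop 2: 10 segments, perimeter = 4.7502
Total perimeter = 9.500

loops=2 perimeter=9.500


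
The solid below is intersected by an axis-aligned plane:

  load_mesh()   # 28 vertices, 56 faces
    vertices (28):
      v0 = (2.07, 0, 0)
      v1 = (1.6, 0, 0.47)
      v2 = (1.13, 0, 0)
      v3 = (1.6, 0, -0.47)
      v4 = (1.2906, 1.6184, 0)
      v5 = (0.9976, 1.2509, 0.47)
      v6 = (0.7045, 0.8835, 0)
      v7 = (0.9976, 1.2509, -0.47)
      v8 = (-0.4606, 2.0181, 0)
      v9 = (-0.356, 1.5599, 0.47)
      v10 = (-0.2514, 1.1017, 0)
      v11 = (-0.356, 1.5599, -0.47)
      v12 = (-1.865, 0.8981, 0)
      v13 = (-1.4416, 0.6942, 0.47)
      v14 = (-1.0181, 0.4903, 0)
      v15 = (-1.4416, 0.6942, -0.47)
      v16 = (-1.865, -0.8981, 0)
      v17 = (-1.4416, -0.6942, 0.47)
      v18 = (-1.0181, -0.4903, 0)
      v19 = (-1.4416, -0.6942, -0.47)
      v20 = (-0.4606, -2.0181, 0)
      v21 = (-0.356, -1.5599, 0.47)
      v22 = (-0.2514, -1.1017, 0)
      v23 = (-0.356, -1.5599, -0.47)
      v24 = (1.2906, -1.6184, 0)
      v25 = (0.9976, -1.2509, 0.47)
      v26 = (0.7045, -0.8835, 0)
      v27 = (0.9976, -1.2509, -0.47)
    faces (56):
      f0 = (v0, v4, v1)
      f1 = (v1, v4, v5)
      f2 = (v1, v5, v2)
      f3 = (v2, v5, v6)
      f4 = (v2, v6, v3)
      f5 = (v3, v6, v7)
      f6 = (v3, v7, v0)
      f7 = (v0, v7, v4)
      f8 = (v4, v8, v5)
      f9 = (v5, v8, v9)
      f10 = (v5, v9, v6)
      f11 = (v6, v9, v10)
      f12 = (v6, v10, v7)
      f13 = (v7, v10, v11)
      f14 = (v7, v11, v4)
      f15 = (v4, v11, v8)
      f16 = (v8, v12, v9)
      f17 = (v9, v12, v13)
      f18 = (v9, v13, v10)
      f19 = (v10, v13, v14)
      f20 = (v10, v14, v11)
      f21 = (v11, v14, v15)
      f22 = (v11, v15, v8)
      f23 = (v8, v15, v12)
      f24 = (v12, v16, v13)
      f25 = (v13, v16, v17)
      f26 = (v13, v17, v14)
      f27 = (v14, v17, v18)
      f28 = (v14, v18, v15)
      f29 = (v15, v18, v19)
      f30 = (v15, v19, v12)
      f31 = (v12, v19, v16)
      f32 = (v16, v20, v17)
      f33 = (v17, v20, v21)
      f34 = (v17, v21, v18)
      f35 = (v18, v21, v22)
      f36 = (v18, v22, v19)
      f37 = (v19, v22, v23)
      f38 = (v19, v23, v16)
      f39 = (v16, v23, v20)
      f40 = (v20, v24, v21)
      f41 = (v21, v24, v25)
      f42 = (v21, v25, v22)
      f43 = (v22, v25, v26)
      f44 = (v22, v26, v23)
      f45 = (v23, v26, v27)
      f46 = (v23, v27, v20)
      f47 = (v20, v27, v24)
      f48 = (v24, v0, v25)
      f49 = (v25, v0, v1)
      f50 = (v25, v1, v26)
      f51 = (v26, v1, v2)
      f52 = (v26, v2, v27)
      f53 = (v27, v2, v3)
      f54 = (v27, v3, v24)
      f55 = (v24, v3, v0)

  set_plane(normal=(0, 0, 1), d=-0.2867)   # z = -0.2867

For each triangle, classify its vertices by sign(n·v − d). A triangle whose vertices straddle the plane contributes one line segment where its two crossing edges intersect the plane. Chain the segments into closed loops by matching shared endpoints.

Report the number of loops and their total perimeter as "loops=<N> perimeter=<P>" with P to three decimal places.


loops=2 perimeter=19.438

Straddling triangles (28 of 56):
  (v2,v6,v3) [++-] → (1.25076, 0.344565, -0.2867)–(1.4167, 0, -0.2867)  len=0.3824
  (v3,v6,v7) [-+-] → (1.25076, 0.344565, -0.2867)–(0.883291, 1.10761, -0.2867)  len=0.8469
  (v3,v7,v0) [--+] → (1.41584, 0.763049, -0.2867)–(1.7833, 0, -0.2867)  len=0.8469
  (v0,v7,v4) [+-+] → (1.41584, 0.763049, -0.2867)–(1.11187, 1.39423, -0.2867)  len=0.7006
  (v6,v10,v7) [++-] → (0.51049, 1.19271, -0.2867)–(0.883291, 1.10761, -0.2867)  len=0.3824
  (v7,v10,v11) [-+-] → (0.51049, 1.19271, -0.2867)–(-0.315206, 1.3812, -0.2867)  len=0.8469
  (v7,v11,v4) [--+] → (0.286174, 1.58272, -0.2867)–(1.11187, 1.39423, -0.2867)  len=0.8469
  (v4,v11,v8) [+-+] → (0.286174, 1.58272, -0.2867)–(-0.396794, 1.7386, -0.2867)  len=0.7005
  (v10,v14,v11) [++-] → (-0.614219, 1.14276, -0.2867)–(-0.315206, 1.3812, -0.2867)  len=0.3824
  (v11,v14,v15) [-+-] → (-0.614219, 1.14276, -0.2867)–(-1.27643, 0.614679, -0.2867)  len=0.8470
  (v11,v15,v8) [--+] → (-1.05901, 1.21052, -0.2867)–(-0.396794, 1.7386, -0.2867)  len=0.8470
  (v8,v15,v12) [+-+] → (-1.05901, 1.21052, -0.2867)–(-1.60673, 0.773721, -0.2867)  len=0.7006
  (v14,v18,v15) [++-] → (-1.27643, 0.232245, -0.2867)–(-1.27643, 0.614679, -0.2867)  len=0.3824
  (v15,v18,v19) [-+-] → (-1.27643, 0.232245, -0.2867)–(-1.27643, -0.614679, -0.2867)  len=0.8469
  (v15,v19,v12) [--+] → (-1.60673, -0.073203, -0.2867)–(-1.60673, 0.773721, -0.2867)  len=0.8469
  (v12,v19,v16) [+-+] → (-1.60673, -0.073203, -0.2867)–(-1.60673, -0.773721, -0.2867)  len=0.7005
  (v18,v22,v19) [++-] → (-0.977422, -0.853125, -0.2867)–(-1.27643, -0.614679, -0.2867)  len=0.3824
  (v19,v22,v23) [-+-] → (-0.977422, -0.853125, -0.2867)–(-0.315206, -1.3812, -0.2867)  len=0.8470
  (v19,v23,v16) [--+] → (-0.94451, -1.3018, -0.2867)–(-1.60673, -0.773721, -0.2867)  len=0.8470
  (v16,v23,v20) [+-+] → (-0.94451, -1.3018, -0.2867)–(-0.396794, -1.7386, -0.2867)  len=0.7006
  (v22,v26,v23) [++-] → (0.057595, -1.2961, -0.2867)–(-0.315206, -1.3812, -0.2867)  len=0.3824
  (v23,v26,v27) [-+-] → (0.057595, -1.2961, -0.2867)–(0.883291, -1.10761, -0.2867)  len=0.8469
  (v23,v27,v20) [--+] → (0.428902, -1.55011, -0.2867)–(-0.396794, -1.7386, -0.2867)  len=0.8469
  (v20,v27,v24) [+-+] → (0.428902, -1.55011, -0.2867)–(1.11187, -1.39423, -0.2867)  len=0.7005
  (v26,v2,v27) [++-] → (1.04924, -0.763049, -0.2867)–(0.883291, -1.10761, -0.2867)  len=0.3824
  (v27,v2,v3) [-+-] → (1.04924, -0.763049, -0.2867)–(1.4167, 0, -0.2867)  len=0.8469
  (v27,v3,v24) [--+] → (1.47933, -0.631176, -0.2867)–(1.11187, -1.39423, -0.2867)  len=0.8469
  (v24,v3,v0) [+-+] → (1.47933, -0.631176, -0.2867)–(1.7833, 0, -0.2867)  len=0.7006

Chained into 2 loop(s):
  loop 1: 14 segments, perimeter = 8.6056
  loop 2: 14 segments, perimeter = 10.8324
Total perimeter = 19.438


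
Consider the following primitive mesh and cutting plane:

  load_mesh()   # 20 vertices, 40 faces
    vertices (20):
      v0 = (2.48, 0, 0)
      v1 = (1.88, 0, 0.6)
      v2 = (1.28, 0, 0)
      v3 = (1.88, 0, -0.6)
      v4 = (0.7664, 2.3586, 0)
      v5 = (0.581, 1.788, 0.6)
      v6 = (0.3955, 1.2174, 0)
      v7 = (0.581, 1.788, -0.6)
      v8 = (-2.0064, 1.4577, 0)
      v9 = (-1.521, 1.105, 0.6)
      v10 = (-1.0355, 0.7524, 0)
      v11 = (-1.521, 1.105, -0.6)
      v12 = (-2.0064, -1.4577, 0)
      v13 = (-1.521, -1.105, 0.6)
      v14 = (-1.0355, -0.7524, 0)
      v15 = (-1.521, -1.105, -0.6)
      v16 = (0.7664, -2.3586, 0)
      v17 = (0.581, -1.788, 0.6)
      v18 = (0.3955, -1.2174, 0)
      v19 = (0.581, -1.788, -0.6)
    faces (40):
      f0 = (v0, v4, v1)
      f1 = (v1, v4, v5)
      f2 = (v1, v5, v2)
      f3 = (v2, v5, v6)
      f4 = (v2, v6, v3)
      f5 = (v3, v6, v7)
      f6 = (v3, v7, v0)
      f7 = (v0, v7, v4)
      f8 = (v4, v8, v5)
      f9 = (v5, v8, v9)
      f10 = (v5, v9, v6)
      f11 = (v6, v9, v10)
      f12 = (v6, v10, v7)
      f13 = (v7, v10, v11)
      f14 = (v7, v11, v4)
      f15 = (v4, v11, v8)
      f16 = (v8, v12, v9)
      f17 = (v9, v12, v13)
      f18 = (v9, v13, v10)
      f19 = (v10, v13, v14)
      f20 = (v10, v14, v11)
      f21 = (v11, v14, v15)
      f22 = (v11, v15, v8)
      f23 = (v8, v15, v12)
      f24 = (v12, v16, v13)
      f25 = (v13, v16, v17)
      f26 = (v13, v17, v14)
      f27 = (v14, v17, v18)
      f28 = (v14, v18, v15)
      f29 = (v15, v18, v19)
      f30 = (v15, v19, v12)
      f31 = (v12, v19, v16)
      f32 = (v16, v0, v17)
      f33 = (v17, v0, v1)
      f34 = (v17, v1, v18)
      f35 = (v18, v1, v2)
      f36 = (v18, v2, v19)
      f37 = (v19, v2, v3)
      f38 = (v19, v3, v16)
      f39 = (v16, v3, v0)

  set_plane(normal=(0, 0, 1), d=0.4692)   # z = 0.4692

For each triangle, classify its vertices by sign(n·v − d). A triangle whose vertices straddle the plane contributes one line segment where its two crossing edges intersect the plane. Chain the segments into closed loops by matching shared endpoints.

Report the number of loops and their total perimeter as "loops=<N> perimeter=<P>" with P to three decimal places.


loops=2 perimeter=22.101

Straddling triangles (20 of 40):
  (v0,v4,v1) [--+] → (1.63724, 0.514175, 0.4692)–(2.0108, 0, 0.4692)  len=0.6356
  (v1,v4,v5) [+-+] → (1.63724, 0.514175, 0.4692)–(0.621417, 1.91239, 0.4692)  len=1.7283
  (v1,v5,v2) [++-] → (0.733382, 1.39822, 0.4692)–(1.7492, 0, 0.4692)  len=1.7283
  (v2,v5,v6) [-+-] → (0.733382, 1.39822, 0.4692)–(0.540561, 1.66361, 0.4692)  len=0.3280
  (v4,v8,v5) [--+] → (0.0169468, 1.71599, 0.4692)–(0.621417, 1.91239, 0.4692)  len=0.6356
  (v5,v8,v9) [+-+] → (0.0169468, 1.71599, 0.4692)–(-1.62682, 1.18189, 0.4692)  len=1.7284
  (v5,v9,v6) [++-] → (-1.1032, 1.1295, 0.4692)–(0.540561, 1.66361, 0.4692)  len=1.7284
  (v6,v9,v10) [-+-] → (-1.1032, 1.1295, 0.4692)–(-1.41516, 1.02813, 0.4692)  len=0.3280
  (v8,v12,v9) [--+] → (-1.62682, 0.546331, 0.4692)–(-1.62682, 1.18189, 0.4692)  len=0.6356
  (v9,v12,v13) [+-+] → (-1.62682, 0.546331, 0.4692)–(-1.62682, -1.18189, 0.4692)  len=1.7282
  (v9,v13,v10) [++-] → (-1.41516, -0.700087, 0.4692)–(-1.41516, 1.02813, 0.4692)  len=1.7282
  (v10,v13,v14) [-+-] → (-1.41516, -0.700087, 0.4692)–(-1.41516, -1.02813, 0.4692)  len=0.3280
  (v12,v16,v13) [--+] → (-1.02235, -1.37828, 0.4692)–(-1.62682, -1.18189, 0.4692)  len=0.6356
  (v13,v16,v17) [+-+] → (-1.02235, -1.37828, 0.4692)–(0.621417, -1.91239, 0.4692)  len=1.7284
  (v13,v17,v14) [++-] → (0.228603, -1.56224, 0.4692)–(-1.41516, -1.02813, 0.4692)  len=1.7284
  (v14,v17,v18) [-+-] → (0.228603, -1.56224, 0.4692)–(0.540561, -1.66361, 0.4692)  len=0.3280
  (v16,v0,v17) [--+] → (0.994982, -1.39822, 0.4692)–(0.621417, -1.91239, 0.4692)  len=0.6356
  (v17,v0,v1) [+-+] → (0.994982, -1.39822, 0.4692)–(2.0108, 0, 0.4692)  len=1.7283
  (v17,v1,v18) [++-] → (1.55638, -0.265393, 0.4692)–(0.540561, -1.66361, 0.4692)  len=1.7283
  (v18,v1,v2) [-+-] → (1.55638, -0.265393, 0.4692)–(1.7492, 0, 0.4692)  len=0.3280

Chained into 2 loop(s):
  loop 1: 10 segments, perimeter = 11.8193
  loop 2: 10 segments, perimeter = 10.2816
Total perimeter = 22.101


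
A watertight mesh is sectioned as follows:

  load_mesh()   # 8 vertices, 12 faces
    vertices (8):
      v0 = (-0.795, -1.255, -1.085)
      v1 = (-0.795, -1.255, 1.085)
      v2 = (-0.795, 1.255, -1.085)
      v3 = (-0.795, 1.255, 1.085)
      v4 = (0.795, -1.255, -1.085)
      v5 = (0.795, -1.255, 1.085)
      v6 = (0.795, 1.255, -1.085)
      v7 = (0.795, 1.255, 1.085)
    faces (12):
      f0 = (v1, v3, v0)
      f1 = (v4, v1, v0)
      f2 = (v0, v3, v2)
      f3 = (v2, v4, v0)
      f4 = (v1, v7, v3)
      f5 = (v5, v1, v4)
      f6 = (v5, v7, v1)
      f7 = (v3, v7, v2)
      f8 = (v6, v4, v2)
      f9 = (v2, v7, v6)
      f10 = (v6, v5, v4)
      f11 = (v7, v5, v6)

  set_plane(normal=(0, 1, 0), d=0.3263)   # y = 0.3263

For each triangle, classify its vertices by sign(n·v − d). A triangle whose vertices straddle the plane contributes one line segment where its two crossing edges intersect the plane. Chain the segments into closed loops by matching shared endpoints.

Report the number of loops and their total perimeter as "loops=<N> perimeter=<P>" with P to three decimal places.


loops=1 perimeter=7.520

Straddling triangles (8 of 12):
  (v1,v3,v0) [-+-] → (-0.795, 0.3263, 1.085)–(-0.795, 0.3263, 0.2821)  len=0.8029
  (v0,v3,v2) [-++] → (-0.795, 0.3263, 0.2821)–(-0.795, 0.3263, -1.085)  len=1.3671
  (v2,v4,v0) [+--] → (-0.2067, 0.3263, -1.085)–(-0.795, 0.3263, -1.085)  len=0.5883
  (v1,v7,v3) [-++] → (0.2067, 0.3263, 1.085)–(-0.795, 0.3263, 1.085)  len=1.0017
  (v5,v7,v1) [-+-] → (0.795, 0.3263, 1.085)–(0.2067, 0.3263, 1.085)  len=0.5883
  (v6,v4,v2) [+-+] → (0.795, 0.3263, -1.085)–(-0.2067, 0.3263, -1.085)  len=1.0017
  (v6,v5,v4) [+--] → (0.795, 0.3263, -0.2821)–(0.795, 0.3263, -1.085)  len=0.8029
  (v7,v5,v6) [+-+] → (0.795, 0.3263, 1.085)–(0.795, 0.3263, -0.2821)  len=1.3671

Chained into 1 loop(s):
  loop 1: 8 segments, perimeter = 7.5200
Total perimeter = 7.520


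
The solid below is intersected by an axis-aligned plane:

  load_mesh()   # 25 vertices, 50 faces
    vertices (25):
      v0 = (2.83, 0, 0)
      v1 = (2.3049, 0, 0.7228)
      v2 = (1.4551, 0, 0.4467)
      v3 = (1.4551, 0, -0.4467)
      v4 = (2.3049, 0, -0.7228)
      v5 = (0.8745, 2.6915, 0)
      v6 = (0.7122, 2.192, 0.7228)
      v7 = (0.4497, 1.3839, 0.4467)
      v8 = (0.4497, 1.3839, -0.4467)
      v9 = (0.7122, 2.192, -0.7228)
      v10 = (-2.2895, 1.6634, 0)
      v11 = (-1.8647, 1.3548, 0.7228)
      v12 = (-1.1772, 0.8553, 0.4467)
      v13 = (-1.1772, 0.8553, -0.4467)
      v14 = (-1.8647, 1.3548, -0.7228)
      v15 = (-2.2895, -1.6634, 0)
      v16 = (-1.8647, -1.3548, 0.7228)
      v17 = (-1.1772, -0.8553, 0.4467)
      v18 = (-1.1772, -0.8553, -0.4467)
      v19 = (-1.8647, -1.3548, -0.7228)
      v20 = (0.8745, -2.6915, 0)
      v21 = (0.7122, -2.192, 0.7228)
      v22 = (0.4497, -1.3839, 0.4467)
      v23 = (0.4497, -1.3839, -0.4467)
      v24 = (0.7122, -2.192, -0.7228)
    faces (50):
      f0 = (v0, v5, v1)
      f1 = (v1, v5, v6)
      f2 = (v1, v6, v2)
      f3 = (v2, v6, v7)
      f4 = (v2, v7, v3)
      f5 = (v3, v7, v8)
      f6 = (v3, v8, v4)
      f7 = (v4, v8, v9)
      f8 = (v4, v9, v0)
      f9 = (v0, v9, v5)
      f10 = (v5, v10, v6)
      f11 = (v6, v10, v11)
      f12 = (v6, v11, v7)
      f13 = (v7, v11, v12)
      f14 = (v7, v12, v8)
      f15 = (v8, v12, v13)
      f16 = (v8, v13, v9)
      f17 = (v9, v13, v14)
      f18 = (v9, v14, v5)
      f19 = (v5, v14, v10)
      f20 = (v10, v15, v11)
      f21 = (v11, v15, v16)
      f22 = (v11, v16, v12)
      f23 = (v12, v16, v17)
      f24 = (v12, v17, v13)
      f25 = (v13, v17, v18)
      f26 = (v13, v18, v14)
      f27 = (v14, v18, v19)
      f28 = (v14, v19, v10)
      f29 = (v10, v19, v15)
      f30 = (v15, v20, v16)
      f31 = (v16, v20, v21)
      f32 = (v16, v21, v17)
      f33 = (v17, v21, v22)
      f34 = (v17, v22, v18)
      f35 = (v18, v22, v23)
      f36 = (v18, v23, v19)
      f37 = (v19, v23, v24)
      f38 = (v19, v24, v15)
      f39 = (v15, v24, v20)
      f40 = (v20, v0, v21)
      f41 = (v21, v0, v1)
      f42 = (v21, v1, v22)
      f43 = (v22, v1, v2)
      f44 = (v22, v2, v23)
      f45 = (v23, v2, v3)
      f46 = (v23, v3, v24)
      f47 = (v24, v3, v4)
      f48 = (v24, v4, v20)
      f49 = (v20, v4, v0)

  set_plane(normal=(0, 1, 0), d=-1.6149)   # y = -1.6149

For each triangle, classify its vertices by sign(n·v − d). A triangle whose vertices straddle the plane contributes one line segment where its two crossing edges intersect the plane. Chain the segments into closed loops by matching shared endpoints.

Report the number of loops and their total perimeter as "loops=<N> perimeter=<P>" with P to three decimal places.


Straddling triangles (16 of 50):
  (v10,v15,v11) [+-+] → (-2.2895, -1.6149, 0)–(-2.28267, -1.6149, 0.0116148)  len=0.0135
  (v11,v15,v16) [+-+] → (-2.28267, -1.6149, 0.0116148)–(-2.22274, -1.6149, 0.113596)  len=0.1183
  (v10,v19,v15) [++-] → (-2.22274, -1.6149, -0.113596)–(-2.2895, -1.6149, 0)  len=0.1318
  (v15,v20,v16) [--+] → (-1.3317, -1.6149, 0.582155)–(-2.22274, -1.6149, 0.113596)  len=1.0067
  (v16,v20,v21) [+--] → (-1.3317, -1.6149, 0.582155)–(-1.06411, -1.6149, 0.7228)  len=0.3023
  (v16,v21,v17) [+-+] → (-1.06411, -1.6149, 0.7228)–(-0.10352, -1.6149, 0.603598)  len=0.9680
  (v17,v21,v22) [+-+] → (-0.10352, -1.6149, 0.603598)–(0.524737, -1.6149, 0.525625)  len=0.6331
  (v19,v23,v24) [++-] → (0.524737, -1.6149, -0.525625)–(-1.06411, -1.6149, -0.7228)  len=1.6010
  (v19,v24,v15) [+--] → (-1.06411, -1.6149, -0.7228)–(-2.22274, -1.6149, -0.113596)  len=1.3090
  (v20,v0,v21) [-+-] → (1.6567, -1.6149, 0)–(1.26976, -1.6149, 0.532504)  len=0.6582
  (v21,v0,v1) [-++] → (1.26976, -1.6149, 0.532504)–(1.13152, -1.6149, 0.7228)  len=0.2352
  (v21,v1,v22) [-++] → (1.13152, -1.6149, 0.7228)–(0.524737, -1.6149, 0.525625)  len=0.6380
  (v23,v3,v24) [++-] → (0.907787, -1.6149, -0.65011)–(0.524737, -1.6149, -0.525625)  len=0.4028
  (v24,v3,v4) [-++] → (0.907787, -1.6149, -0.65011)–(1.13152, -1.6149, -0.7228)  len=0.2352
  (v24,v4,v20) [-+-] → (1.13152, -1.6149, -0.7228)–(1.44666, -1.6149, -0.28912)  len=0.5361
  (v20,v4,v0) [-++] → (1.44666, -1.6149, -0.28912)–(1.6567, -1.6149, 0)  len=0.3574

Chained into 1 loop(s):
  loop 1: 16 segments, perimeter = 9.1466
Total perimeter = 9.147

loops=1 perimeter=9.147


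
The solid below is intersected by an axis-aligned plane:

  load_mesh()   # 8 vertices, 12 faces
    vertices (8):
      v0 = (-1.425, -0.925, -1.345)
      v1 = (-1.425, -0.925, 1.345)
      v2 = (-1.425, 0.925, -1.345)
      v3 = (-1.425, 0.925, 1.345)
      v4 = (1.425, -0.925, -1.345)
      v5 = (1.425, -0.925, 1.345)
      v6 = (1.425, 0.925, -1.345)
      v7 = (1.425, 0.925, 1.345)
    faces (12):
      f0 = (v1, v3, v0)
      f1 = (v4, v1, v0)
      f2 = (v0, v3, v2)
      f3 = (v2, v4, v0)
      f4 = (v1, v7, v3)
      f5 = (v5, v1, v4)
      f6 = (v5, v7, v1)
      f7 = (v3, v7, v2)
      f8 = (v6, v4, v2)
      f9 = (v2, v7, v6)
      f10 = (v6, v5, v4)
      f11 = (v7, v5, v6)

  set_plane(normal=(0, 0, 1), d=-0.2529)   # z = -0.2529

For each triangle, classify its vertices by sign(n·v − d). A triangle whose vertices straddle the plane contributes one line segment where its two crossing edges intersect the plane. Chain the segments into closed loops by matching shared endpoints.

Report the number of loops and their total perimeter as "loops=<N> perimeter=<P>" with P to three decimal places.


Straddling triangles (8 of 12):
  (v1,v3,v0) [++-] → (-1.425, -0.173928, -0.2529)–(-1.425, -0.925, -0.2529)  len=0.7511
  (v4,v1,v0) [-+-] → (0.267942, -0.925, -0.2529)–(-1.425, -0.925, -0.2529)  len=1.6929
  (v0,v3,v2) [-+-] → (-1.425, -0.173928, -0.2529)–(-1.425, 0.925, -0.2529)  len=1.0989
  (v5,v1,v4) [++-] → (0.267942, -0.925, -0.2529)–(1.425, -0.925, -0.2529)  len=1.1571
  (v3,v7,v2) [++-] → (-0.267942, 0.925, -0.2529)–(-1.425, 0.925, -0.2529)  len=1.1571
  (v2,v7,v6) [-+-] → (-0.267942, 0.925, -0.2529)–(1.425, 0.925, -0.2529)  len=1.6929
  (v6,v5,v4) [-+-] → (1.425, 0.173928, -0.2529)–(1.425, -0.925, -0.2529)  len=1.0989
  (v7,v5,v6) [++-] → (1.425, 0.173928, -0.2529)–(1.425, 0.925, -0.2529)  len=0.7511

Chained into 1 loop(s):
  loop 1: 8 segments, perimeter = 9.4000
Total perimeter = 9.400

loops=1 perimeter=9.400


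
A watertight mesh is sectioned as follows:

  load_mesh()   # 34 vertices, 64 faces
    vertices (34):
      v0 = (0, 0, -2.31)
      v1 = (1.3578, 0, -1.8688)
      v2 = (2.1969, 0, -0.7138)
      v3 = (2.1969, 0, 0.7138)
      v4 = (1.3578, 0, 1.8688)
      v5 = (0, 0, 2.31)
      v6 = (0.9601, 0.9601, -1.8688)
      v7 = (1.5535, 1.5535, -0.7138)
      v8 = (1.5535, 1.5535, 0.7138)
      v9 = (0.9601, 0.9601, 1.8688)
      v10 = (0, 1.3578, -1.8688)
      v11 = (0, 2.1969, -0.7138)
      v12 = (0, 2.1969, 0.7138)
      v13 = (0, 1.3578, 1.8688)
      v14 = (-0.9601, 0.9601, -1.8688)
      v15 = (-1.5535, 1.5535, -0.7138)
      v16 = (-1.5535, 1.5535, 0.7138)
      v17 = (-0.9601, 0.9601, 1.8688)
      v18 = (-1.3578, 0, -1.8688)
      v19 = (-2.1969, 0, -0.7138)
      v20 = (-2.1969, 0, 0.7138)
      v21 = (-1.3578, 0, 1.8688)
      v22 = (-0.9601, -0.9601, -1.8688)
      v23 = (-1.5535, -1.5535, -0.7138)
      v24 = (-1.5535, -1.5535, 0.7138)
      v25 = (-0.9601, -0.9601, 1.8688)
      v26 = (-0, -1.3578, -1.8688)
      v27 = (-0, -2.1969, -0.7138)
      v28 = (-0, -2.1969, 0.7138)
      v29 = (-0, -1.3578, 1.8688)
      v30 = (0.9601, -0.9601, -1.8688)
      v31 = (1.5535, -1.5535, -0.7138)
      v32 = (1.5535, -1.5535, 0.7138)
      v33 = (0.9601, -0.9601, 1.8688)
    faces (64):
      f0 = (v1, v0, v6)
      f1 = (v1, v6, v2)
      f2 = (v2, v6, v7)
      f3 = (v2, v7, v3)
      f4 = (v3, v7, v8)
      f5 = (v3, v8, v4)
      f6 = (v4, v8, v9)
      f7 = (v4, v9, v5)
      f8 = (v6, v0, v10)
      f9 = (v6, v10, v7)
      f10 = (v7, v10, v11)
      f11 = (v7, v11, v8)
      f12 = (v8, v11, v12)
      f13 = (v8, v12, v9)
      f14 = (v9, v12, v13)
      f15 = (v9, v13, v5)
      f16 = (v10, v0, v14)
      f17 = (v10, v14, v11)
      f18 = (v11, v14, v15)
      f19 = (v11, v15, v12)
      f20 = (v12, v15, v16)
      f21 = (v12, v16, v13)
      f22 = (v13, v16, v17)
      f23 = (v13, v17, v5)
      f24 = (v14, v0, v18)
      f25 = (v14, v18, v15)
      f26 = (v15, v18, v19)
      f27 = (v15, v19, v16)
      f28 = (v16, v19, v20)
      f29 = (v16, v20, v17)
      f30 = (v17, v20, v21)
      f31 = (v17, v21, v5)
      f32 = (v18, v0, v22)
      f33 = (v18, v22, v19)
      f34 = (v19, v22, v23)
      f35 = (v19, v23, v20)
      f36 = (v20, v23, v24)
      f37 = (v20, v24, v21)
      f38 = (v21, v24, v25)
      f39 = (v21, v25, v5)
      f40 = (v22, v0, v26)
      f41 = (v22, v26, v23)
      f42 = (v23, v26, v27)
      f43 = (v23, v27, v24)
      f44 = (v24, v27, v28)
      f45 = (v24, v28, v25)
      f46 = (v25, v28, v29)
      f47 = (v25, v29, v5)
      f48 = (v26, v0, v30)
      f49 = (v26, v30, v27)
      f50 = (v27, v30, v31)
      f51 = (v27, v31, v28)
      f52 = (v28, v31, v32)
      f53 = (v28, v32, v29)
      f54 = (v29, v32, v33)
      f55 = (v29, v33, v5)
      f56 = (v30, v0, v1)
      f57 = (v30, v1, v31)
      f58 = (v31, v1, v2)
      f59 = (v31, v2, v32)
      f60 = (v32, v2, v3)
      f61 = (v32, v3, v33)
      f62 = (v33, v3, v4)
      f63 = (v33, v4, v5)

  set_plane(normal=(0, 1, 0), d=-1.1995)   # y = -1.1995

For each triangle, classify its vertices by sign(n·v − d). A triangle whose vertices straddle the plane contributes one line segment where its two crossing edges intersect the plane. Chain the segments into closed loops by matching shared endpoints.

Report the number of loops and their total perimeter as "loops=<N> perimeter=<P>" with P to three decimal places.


Straddling triangles (20 of 64):
  (v19,v22,v23) [++-] → (-1.1995, -1.1995, -1.40283)–(-1.70011, -1.1995, -0.7138)  len=0.8517
  (v19,v23,v20) [+-+] → (-1.70011, -1.1995, -0.7138)–(-1.70011, -1.1995, -0.388489)  len=0.3253
  (v20,v23,v24) [+--] → (-1.70011, -1.1995, -0.388489)–(-1.70011, -1.1995, 0.7138)  len=1.1023
  (v20,v24,v21) [+-+] → (-1.70011, -1.1995, 0.7138)–(-1.50891, -1.1995, 0.976993)  len=0.3253
  (v21,v24,v25) [+-+] → (-1.50891, -1.1995, 0.976993)–(-1.1995, -1.1995, 1.40283)  len=0.5264
  (v22,v0,v26) [++-] → (0, -1.1995, -1.92024)–(-0.382157, -1.1995, -1.8688)  len=0.3856
  (v22,v26,v23) [+--] → (-0.382157, -1.1995, -1.8688)–(-1.1995, -1.1995, -1.40283)  len=0.9408
  (v24,v28,v25) [--+] → (-0.774259, -1.1995, 1.64523)–(-1.1995, -1.1995, 1.40283)  len=0.4895
  (v25,v28,v29) [+--] → (-0.774259, -1.1995, 1.64523)–(-0.382157, -1.1995, 1.8688)  len=0.4514
  (v25,v29,v5) [+-+] → (-0.382157, -1.1995, 1.8688)–(0, -1.1995, 1.92024)  len=0.3856
  (v26,v0,v30) [-++] → (0, -1.1995, -1.92024)–(0.382157, -1.1995, -1.8688)  len=0.3856
  (v26,v30,v27) [-+-] → (0.382157, -1.1995, -1.8688)–(0.774259, -1.1995, -1.64523)  len=0.4514
  (v27,v30,v31) [-+-] → (0.774259, -1.1995, -1.64523)–(1.1995, -1.1995, -1.40283)  len=0.4895
  (v29,v32,v33) [--+] → (1.1995, -1.1995, 1.40283)–(0.382157, -1.1995, 1.8688)  len=0.9408
  (v29,v33,v5) [-++] → (0.382157, -1.1995, 1.8688)–(0, -1.1995, 1.92024)  len=0.3856
  (v30,v1,v31) [++-] → (1.50891, -1.1995, -0.976993)–(1.1995, -1.1995, -1.40283)  len=0.5264
  (v31,v1,v2) [-++] → (1.50891, -1.1995, -0.976993)–(1.70011, -1.1995, -0.7138)  len=0.3253
  (v31,v2,v32) [-+-] → (1.70011, -1.1995, -0.7138)–(1.70011, -1.1995, 0.388489)  len=1.1023
  (v32,v2,v3) [-++] → (1.70011, -1.1995, 0.388489)–(1.70011, -1.1995, 0.7138)  len=0.3253
  (v32,v3,v33) [-++] → (1.70011, -1.1995, 0.7138)–(1.1995, -1.1995, 1.40283)  len=0.8517

Chained into 1 loop(s):
  loop 1: 20 segments, perimeter = 11.5677
Total perimeter = 11.568

loops=1 perimeter=11.568
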